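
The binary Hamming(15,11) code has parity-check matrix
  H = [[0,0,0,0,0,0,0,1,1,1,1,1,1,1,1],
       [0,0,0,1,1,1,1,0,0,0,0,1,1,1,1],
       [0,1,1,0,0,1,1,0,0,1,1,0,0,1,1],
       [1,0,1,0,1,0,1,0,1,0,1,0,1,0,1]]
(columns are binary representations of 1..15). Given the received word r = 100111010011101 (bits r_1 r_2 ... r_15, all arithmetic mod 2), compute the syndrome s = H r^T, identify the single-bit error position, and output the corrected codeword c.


s = (1, 0, 1, 1)^T, error position = 11, corrected codeword c = 100111010001101

Compute s = H r^T mod 2 one row at a time:
  s_1 = 1 + 0 + 0 + 1 + 1 + 1 + 0 + 1 = 5 ≡ 1 (mod 2).
  s_2 = 1 + 1 + 1 + 0 + 1 + 1 + 0 + 1 = 6 ≡ 0 (mod 2).
  s_3 = 0 + 0 + 1 + 0 + 0 + 1 + 0 + 1 = 3 ≡ 1 (mod 2).
  s_4 = 1 + 0 + 1 + 0 + 0 + 1 + 1 + 1 = 5 ≡ 1 (mod 2).
s = (1, 0, 1, 1)^T — this equals column 11 of H (binary 1011), so error is at position 11.
Correct: flip bit 11 of r = 100111010011101 to get c = 100111010001101.


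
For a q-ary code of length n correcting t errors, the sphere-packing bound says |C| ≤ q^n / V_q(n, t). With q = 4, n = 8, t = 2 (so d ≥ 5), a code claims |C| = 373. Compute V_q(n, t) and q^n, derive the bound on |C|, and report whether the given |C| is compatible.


V_q(n, t) = 277, q^n = 65536, Hamming bound = 236, |C| = 373 > bound (violated).

Step 1: Compute V_q(n, t) = Σ_{j=0}^2 C(n, j) (q−1)^j.
  j = 0: C(8,0)·(3)^0 = 1·1 = 1.
  j = 1: C(8,1)·(3)^1 = 8·3 = 24.
  j = 2: C(8,2)·(3)^2 = 28·9 = 252.
  V_q(n, t) = 1 + 24 + 252 = 277.
Step 2: q^n = 4^8 = 65536.
Step 3: Hamming bound ⌊q^n / V_q(n,t)⌋ = ⌊65536/277⌋ = 236.
Step 4: Compare |C| = 373 to 236: violated.
The claimed |C| lies above the Hamming bound, so no 4-ary code of length 8 with d ≥ 5 can have 373 codewords.


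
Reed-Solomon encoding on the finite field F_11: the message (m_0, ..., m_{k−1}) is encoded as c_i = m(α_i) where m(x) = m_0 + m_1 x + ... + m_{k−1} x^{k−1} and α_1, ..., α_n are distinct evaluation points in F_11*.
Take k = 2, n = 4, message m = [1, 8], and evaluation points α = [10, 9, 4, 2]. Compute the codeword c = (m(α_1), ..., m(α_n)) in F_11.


c = [4, 7, 0, 6]

Message polynomial: m(x) = 1 + 8·x (mod 11).
For each evaluation point α_i, compute m(α_i) mod 11:
  α_1 = 10: Horner steps 8 → 4, so m(10) = 4.
  α_2 = 9: Horner steps 8 → 7, so m(9) = 7.
  α_3 = 4: Horner steps 8 → 0, so m(4) = 0.
  α_4 = 2: Horner steps 8 → 6, so m(2) = 6.
Codeword c = [4, 7, 0, 6] ∈ F_11^4.


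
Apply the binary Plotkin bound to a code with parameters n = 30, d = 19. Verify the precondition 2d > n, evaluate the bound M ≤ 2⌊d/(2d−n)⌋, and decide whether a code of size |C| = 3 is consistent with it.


Plotkin bound M ≤ 4; given |C| = 3 ≤ bound (satisfied).

Check applicability: 2d = 38, n = 30.
2d − n = 8 > 0, so Plotkin applies.
Compute d/(2d−n) = 19/8 ≈ 2.3750.
⌊d/(2d−n)⌋ = 2.
Plotkin bound: M ≤ 2·2 = 4.
Given |C| = 3, check: satisfied.
This |C| is below the Plotkin bound.


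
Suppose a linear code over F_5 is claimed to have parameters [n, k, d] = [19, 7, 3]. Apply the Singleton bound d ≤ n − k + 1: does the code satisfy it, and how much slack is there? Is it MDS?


Singleton RHS = n − k + 1 = 13, slack = 10, bound satisfied, not MDS.

Singleton bound: d ≤ n − k + 1.
Here n = 19, k = 7, so n − k + 1 = 13.
Given d = 3, check d ≤ 13: YES.
Slack = (n − k + 1) − d = 10.
The code is NOT MDS (slack = 10 > 0).
Description: the claimed parameters are [19, 7, 3]_5; such a code would be non-MDS.


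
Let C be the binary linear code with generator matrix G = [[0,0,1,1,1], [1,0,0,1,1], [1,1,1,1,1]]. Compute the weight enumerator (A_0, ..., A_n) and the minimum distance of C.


Weight distribution: A_0 = 1, A_2 = 3, A_3 = 3, A_5 = 1. Minimum distance d = 2.

Enumerate all 2^3 = 8 messages m ∈ F_2^3.
For each, compute codeword c = mG in F_2^5, then tally its weight.
  m = 000 → c = 00000, weight = 0.
  m = 100 → c = 00111, weight = 3.
  m = 010 → c = 10011, weight = 3.
  m = 110 → c = 10100, weight = 2.
  m = 001 → c = 11111, weight = 5.
  m = 101 → c = 11000, weight = 2.
  m = 011 → c = 01100, weight = 2.
  m = 111 → c = 01011, weight = 3.
Tally weights:
  weight 0: 1 codewords.
  weight 2: 3 codewords.
  weight 3: 3 codewords.
  weight 5: 1 codewords.
Minimum distance d = smallest w > 0 with A_w > 0 = 2.
Sanity: Σ A_w = 8 = 2^3 = 8 ✓.


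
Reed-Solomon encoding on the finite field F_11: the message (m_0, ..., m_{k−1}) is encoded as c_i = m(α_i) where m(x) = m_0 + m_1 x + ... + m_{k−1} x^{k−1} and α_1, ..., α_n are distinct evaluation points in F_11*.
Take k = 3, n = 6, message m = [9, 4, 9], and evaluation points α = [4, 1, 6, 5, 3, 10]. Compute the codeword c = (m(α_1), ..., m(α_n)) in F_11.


c = [4, 0, 5, 1, 3, 3]

Message polynomial: m(x) = 9 + 4·x + 9·x^2 (mod 11).
For each evaluation point α_i, compute m(α_i) mod 11:
  α_1 = 4: Horner steps 9 → 7 → 4, so m(4) = 4.
  α_2 = 1: Horner steps 9 → 2 → 0, so m(1) = 0.
  α_3 = 6: Horner steps 9 → 3 → 5, so m(6) = 5.
  α_4 = 5: Horner steps 9 → 5 → 1, so m(5) = 1.
  α_5 = 3: Horner steps 9 → 9 → 3, so m(3) = 3.
  α_6 = 10: Horner steps 9 → 6 → 3, so m(10) = 3.
Codeword c = [4, 0, 5, 1, 3, 3] ∈ F_11^6.


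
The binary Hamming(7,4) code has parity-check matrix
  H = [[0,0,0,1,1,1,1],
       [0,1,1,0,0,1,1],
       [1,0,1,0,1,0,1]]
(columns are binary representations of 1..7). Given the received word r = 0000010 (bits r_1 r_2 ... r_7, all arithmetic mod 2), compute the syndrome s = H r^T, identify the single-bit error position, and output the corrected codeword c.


s = (1, 1, 0)^T, error position = 6, corrected codeword c = 0000000

Compute s = H r^T mod 2 one row at a time:
  s_1 = 0 + 0 + 1 + 0 = 1 ≡ 1 (mod 2).
  s_2 = 0 + 0 + 1 + 0 = 1 ≡ 1 (mod 2).
  s_3 = 0 + 0 + 0 + 0 = 0 ≡ 0 (mod 2).
s = (1, 1, 0)^T — this equals column 6 of H (binary 110), so error is at position 6.
Correct: flip bit 6 of r = 0000010 to get c = 0000000.


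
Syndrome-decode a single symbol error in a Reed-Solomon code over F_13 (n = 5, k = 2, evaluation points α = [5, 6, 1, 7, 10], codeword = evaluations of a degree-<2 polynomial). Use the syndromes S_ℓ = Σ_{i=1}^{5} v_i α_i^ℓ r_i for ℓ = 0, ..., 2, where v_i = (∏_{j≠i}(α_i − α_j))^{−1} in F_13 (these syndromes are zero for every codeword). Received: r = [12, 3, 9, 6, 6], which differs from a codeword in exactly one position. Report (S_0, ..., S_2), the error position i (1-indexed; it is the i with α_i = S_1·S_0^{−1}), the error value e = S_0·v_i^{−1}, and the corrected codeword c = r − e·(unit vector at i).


S = (4, 2, 1), error at position 4, error magnitude e = 12, c = [12, 3, 9, 7, 6].

Step 1: column multipliers v_i = (∏_{j≠i}(α_i − α_j))^{−1} mod 13.
  i = 1 (α = 5): (5−6)(5−1)(5−7)(5−10) = (−1)·4·(−2)·(−5) = −40 ≡ 12, so v_1 = 12^{−1} = 12 (mod 13).
  i = 2 (α = 6): (6−5)(6−1)(6−7)(6−10) = 1·5·(−1)·(−4) = 20 ≡ 7, so v_2 = 7^{−1} = 2 (mod 13).
  i = 3 (α = 1): (1−5)(1−6)(1−7)(1−10) = (−4)·(−5)·(−6)·(−9) = 1080 ≡ 1, so v_3 = 1^{−1} = 1 (mod 13).
  i = 4 (α = 7): (7−5)(7−6)(7−1)(7−10) = 2·1·6·(−3) = −36 ≡ 3, so v_4 = 3^{−1} = 9 (mod 13).
  i = 5 (α = 10): (10−5)(10−6)(10−1)(10−7) = 5·4·9·3 = 540 ≡ 7, so v_5 = 7^{−1} = 2 (mod 13).
  v = [12, 2, 1, 9, 2].
Step 2: syndromes of r = [12, 3, 9, 6, 6] (all sums mod 13).
  S_0 = Σ v_i r_i = 12·12 + 2·3 + 1·9 + 9·6 + 2·6 = 225 ≡ 4.
  S_1 = Σ v_i α_i r_i = 12·5·12 + 2·6·3 + 1·1·9 + 9·7·6 + 2·10·6 = 1263 ≡ 2.
  α_i^2 mod 13 = [12, 10, 1, 10, 9].
  S_2 = Σ v_i α_i^2 r_i = 12·12·12 + 2·10·3 + 1·1·9 + 9·10·6 + 2·9·6 = 2445 ≡ 1.
  S = (4, 2, 1) ≠ 0, so r is not a codeword (an error is present).
Step 3: locate the error. For a single error e at position i, S_ℓ = v_i·e·α_i^ℓ, so α_err = S_1/S_0.
  S_0^{−1} = 4^{−1} = 10 (mod 13), so α_err = 2·10 = 20 ≡ 7 = α_4. Error position i = 4.
  Consistency check: S_2/S_1 = 1·7 = 7 ≡ 7 = α_err ✓ (single-error assumption holds).
Step 4: error magnitude e = S_0/v_4 = S_0·∏_{j≠4}(α_4 − α_j) = 4·3 = 12 ≡ 12 (mod 13).
Step 5: correct position 4: c_4 = r_4 − e = 6 − 12 ≡ 7 (mod 13). Hence c = [12, 3, 9, 7, 6].
  Check: interpolating c through the α_i gives m(x) = 5 + 4·x (degree < 2) with m(α_i) = c_i for every i, so c is indeed a codeword.


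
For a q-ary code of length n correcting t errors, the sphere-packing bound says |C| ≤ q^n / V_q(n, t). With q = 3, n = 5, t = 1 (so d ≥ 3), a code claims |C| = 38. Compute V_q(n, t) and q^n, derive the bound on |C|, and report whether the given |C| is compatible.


V_q(n, t) = 11, q^n = 243, Hamming bound = 22, |C| = 38 > bound (violated).

Step 1: Compute V_q(n, t) = Σ_{j=0}^1 C(n, j) (q−1)^j.
  j = 0: C(5,0)·(2)^0 = 1·1 = 1.
  j = 1: C(5,1)·(2)^1 = 5·2 = 10.
  V_q(n, t) = 1 + 10 = 11.
Step 2: q^n = 3^5 = 243.
Step 3: Hamming bound ⌊q^n / V_q(n,t)⌋ = ⌊243/11⌋ = 22.
Step 4: Compare |C| = 38 to 22: violated.
The claimed |C| lies above the Hamming bound, so no 3-ary code of length 5 with d ≥ 3 can have 38 codewords.


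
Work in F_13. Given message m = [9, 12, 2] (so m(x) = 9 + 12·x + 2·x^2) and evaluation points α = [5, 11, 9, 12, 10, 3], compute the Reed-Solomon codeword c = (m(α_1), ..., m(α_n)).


c = [2, 6, 6, 12, 4, 11]

Message polynomial: m(x) = 9 + 12·x + 2·x^2 (mod 13).
For each evaluation point α_i, compute m(α_i) mod 13:
  α_1 = 5: Horner steps 2 → 9 → 2, so m(5) = 2.
  α_2 = 11: Horner steps 2 → 8 → 6, so m(11) = 6.
  α_3 = 9: Horner steps 2 → 4 → 6, so m(9) = 6.
  α_4 = 12: Horner steps 2 → 10 → 12, so m(12) = 12.
  α_5 = 10: Horner steps 2 → 6 → 4, so m(10) = 4.
  α_6 = 3: Horner steps 2 → 5 → 11, so m(3) = 11.
Codeword c = [2, 6, 6, 12, 4, 11] ∈ F_13^6.


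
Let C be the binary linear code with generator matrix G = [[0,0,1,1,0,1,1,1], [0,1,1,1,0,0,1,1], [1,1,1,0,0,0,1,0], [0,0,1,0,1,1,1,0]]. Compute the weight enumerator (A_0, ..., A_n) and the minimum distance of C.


Weight distribution: A_0 = 1, A_2 = 2, A_3 = 2, A_4 = 5, A_5 = 4, A_7 = 2. Minimum distance d = 2.

Enumerate all 2^4 = 16 messages m ∈ F_2^4.
For each, compute codeword c = mG in F_2^8, then tally its weight.
  m = 0000 → c = 00000000, weight = 0.
  m = 1000 → c = 00110111, weight = 5.
  m = 0100 → c = 01110011, weight = 5.
  m = 1100 → c = 01000100, weight = 2.
  m = 0010 → c = 11100010, weight = 4.
  m = 1010 → c = 11010101, weight = 5.
  m = 0110 → c = 10010001, weight = 3.
  m = 1110 → c = 10100110, weight = 4.
  m = 0001 → c = 00101110, weight = 4.
  m = 1001 → c = 00011001, weight = 3.
  m = 0101 → c = 01011101, weight = 5.
  m = 1101 → c = 01101010, weight = 4.
  m = 0011 → c = 11001100, weight = 4.
  m = 1011 → c = 11111011, weight = 7.
  m = 0111 → c = 10111111, weight = 7.
  m = 1111 → c = 10001000, weight = 2.
Tally weights:
  weight 0: 1 codewords.
  weight 2: 2 codewords.
  weight 3: 2 codewords.
  weight 4: 5 codewords.
  weight 5: 4 codewords.
  weight 7: 2 codewords.
Minimum distance d = smallest w > 0 with A_w > 0 = 2.
Sanity: Σ A_w = 16 = 2^4 = 16 ✓.


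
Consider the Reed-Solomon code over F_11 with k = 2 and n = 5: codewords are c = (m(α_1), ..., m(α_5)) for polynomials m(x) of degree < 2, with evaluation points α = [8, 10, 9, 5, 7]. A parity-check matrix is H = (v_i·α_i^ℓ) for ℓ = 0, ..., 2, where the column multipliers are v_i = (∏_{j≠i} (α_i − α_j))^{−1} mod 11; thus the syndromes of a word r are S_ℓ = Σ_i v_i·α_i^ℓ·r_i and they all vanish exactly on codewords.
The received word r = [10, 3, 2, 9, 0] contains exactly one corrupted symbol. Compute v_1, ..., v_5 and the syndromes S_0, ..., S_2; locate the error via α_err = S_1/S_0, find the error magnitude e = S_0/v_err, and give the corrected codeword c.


S = (7, 1, 8), error at position 1, error magnitude e = 9, c = [1, 3, 2, 9, 0].

Step 1: column multipliers v_i = (∏_{j≠i}(α_i − α_j))^{−1} mod 11.
  i = 1 (α = 8): (8−10)(8−9)(8−5)(8−7) = (−2)·(−1)·3·1 = 6 ≡ 6, so v_1 = 6^{−1} = 2 (mod 11).
  i = 2 (α = 10): (10−8)(10−9)(10−5)(10−7) = 2·1·5·3 = 30 ≡ 8, so v_2 = 8^{−1} = 7 (mod 11).
  i = 3 (α = 9): (9−8)(9−10)(9−5)(9−7) = 1·(−1)·4·2 = −8 ≡ 3, so v_3 = 3^{−1} = 4 (mod 11).
  i = 4 (α = 5): (5−8)(5−10)(5−9)(5−7) = (−3)·(−5)·(−4)·(−2) = 120 ≡ 10, so v_4 = 10^{−1} = 10 (mod 11).
  i = 5 (α = 7): (7−8)(7−10)(7−9)(7−5) = (−1)·(−3)·(−2)·2 = −12 ≡ 10, so v_5 = 10^{−1} = 10 (mod 11).
  v = [2, 7, 4, 10, 10].
Step 2: syndromes of r = [10, 3, 2, 9, 0] (all sums mod 11).
  S_0 = Σ v_i r_i = 2·10 + 7·3 + 4·2 + 10·9 + 10·0 = 139 ≡ 7.
  S_1 = Σ v_i α_i r_i = 2·8·10 + 7·10·3 + 4·9·2 + 10·5·9 + 10·7·0 = 892 ≡ 1.
  α_i^2 mod 11 = [9, 1, 4, 3, 5].
  S_2 = Σ v_i α_i^2 r_i = 2·9·10 + 7·1·3 + 4·4·2 + 10·3·9 + 10·5·0 = 503 ≡ 8.
  S = (7, 1, 8) ≠ 0, so r is not a codeword (an error is present).
Step 3: locate the error. For a single error e at position i, S_ℓ = v_i·e·α_i^ℓ, so α_err = S_1/S_0.
  S_0^{−1} = 7^{−1} = 8 (mod 11), so α_err = 1·8 = 8 ≡ 8 = α_1. Error position i = 1.
  Consistency check: S_2/S_1 = 8·1 = 8 ≡ 8 = α_err ✓ (single-error assumption holds).
Step 4: error magnitude e = S_0/v_1 = S_0·∏_{j≠1}(α_1 − α_j) = 7·6 = 42 ≡ 9 (mod 11).
Step 5: correct position 1: c_1 = r_1 − e = 10 − 9 ≡ 1 (mod 11). Hence c = [1, 3, 2, 9, 0].
  Check: interpolating c through the α_i gives m(x) = 4 + 1·x (degree < 2) with m(α_i) = c_i for every i, so c is indeed a codeword.


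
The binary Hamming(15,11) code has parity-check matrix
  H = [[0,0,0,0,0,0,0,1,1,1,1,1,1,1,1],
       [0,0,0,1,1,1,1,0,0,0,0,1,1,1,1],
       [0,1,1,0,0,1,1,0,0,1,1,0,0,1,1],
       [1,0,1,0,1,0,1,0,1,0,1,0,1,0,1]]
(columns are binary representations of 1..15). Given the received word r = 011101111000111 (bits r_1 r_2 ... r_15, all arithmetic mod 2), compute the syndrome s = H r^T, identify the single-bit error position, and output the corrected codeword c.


s = (1, 0, 0, 1)^T, error position = 9, corrected codeword c = 011101110000111

Compute s = H r^T mod 2 one row at a time:
  s_1 = 1 + 1 + 0 + 0 + 0 + 1 + 1 + 1 = 5 ≡ 1 (mod 2).
  s_2 = 1 + 0 + 1 + 1 + 0 + 1 + 1 + 1 = 6 ≡ 0 (mod 2).
  s_3 = 1 + 1 + 1 + 1 + 0 + 0 + 1 + 1 = 6 ≡ 0 (mod 2).
  s_4 = 0 + 1 + 0 + 1 + 1 + 0 + 1 + 1 = 5 ≡ 1 (mod 2).
s = (1, 0, 0, 1)^T — this equals column 9 of H (binary 1001), so error is at position 9.
Correct: flip bit 9 of r = 011101111000111 to get c = 011101110000111.


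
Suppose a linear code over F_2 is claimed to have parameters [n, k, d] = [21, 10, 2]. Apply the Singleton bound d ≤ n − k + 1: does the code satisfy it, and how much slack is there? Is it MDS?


Singleton RHS = n − k + 1 = 12, slack = 10, bound satisfied, not MDS.

Singleton bound: d ≤ n − k + 1.
Here n = 21, k = 10, so n − k + 1 = 12.
Given d = 2, check d ≤ 12: YES.
Slack = (n − k + 1) − d = 10.
The code is NOT MDS (slack = 10 > 0).
Description: the claimed parameters are [21, 10, 2]_2; such a code would be non-MDS.


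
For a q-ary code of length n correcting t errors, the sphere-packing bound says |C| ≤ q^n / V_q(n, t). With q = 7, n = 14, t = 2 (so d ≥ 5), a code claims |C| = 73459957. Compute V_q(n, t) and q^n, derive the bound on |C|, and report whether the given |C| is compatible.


V_q(n, t) = 3361, q^n = 678223072849, Hamming bound = 201792047, |C| = 73459957 ≤ bound (satisfied).

Step 1: Compute V_q(n, t) = Σ_{j=0}^2 C(n, j) (q−1)^j.
  j = 0: C(14,0)·(6)^0 = 1·1 = 1.
  j = 1: C(14,1)·(6)^1 = 14·6 = 84.
  j = 2: C(14,2)·(6)^2 = 91·36 = 3276.
  V_q(n, t) = 1 + 84 + 3276 = 3361.
Step 2: q^n = 7^14 = 678223072849.
Step 3: Hamming bound ⌊q^n / V_q(n,t)⌋ = ⌊678223072849/3361⌋ = 201792047.
Step 4: Compare |C| = 73459957 to 201792047: satisfied.
The claimed |C| lies below the Hamming bound.


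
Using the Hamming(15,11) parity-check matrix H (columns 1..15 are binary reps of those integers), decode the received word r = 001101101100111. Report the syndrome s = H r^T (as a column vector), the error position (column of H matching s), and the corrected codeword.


s = (1, 0, 0, 1)^T, error position = 9, corrected codeword c = 001101100100111

Compute s = H r^T mod 2 one row at a time:
  s_1 = 0 + 1 + 1 + 0 + 0 + 1 + 1 + 1 = 5 ≡ 1 (mod 2).
  s_2 = 1 + 0 + 1 + 1 + 0 + 1 + 1 + 1 = 6 ≡ 0 (mod 2).
  s_3 = 0 + 1 + 1 + 1 + 1 + 0 + 1 + 1 = 6 ≡ 0 (mod 2).
  s_4 = 0 + 1 + 0 + 1 + 1 + 0 + 1 + 1 = 5 ≡ 1 (mod 2).
s = (1, 0, 0, 1)^T — this equals column 9 of H (binary 1001), so error is at position 9.
Correct: flip bit 9 of r = 001101101100111 to get c = 001101100100111.


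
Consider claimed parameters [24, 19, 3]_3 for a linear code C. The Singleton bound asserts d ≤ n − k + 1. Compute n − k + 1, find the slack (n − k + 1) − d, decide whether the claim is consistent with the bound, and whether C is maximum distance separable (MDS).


Singleton RHS = n − k + 1 = 6, slack = 3, bound satisfied, not MDS.

Singleton bound: d ≤ n − k + 1.
Here n = 24, k = 19, so n − k + 1 = 6.
Given d = 3, check d ≤ 6: YES.
Slack = (n − k + 1) − d = 3.
The code is NOT MDS (slack = 3 > 0).
Description: the claimed parameters are [24, 19, 3]_3; such a code would be non-MDS.


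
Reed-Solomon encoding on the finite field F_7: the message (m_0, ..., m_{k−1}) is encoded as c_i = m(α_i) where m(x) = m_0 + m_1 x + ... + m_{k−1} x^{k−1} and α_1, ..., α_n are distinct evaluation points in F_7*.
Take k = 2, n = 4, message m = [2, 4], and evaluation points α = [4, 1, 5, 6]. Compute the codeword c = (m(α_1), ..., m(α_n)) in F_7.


c = [4, 6, 1, 5]

Message polynomial: m(x) = 2 + 4·x (mod 7).
For each evaluation point α_i, compute m(α_i) mod 7:
  α_1 = 4: Horner steps 4 → 4, so m(4) = 4.
  α_2 = 1: Horner steps 4 → 6, so m(1) = 6.
  α_3 = 5: Horner steps 4 → 1, so m(5) = 1.
  α_4 = 6: Horner steps 4 → 5, so m(6) = 5.
Codeword c = [4, 6, 1, 5] ∈ F_7^4.


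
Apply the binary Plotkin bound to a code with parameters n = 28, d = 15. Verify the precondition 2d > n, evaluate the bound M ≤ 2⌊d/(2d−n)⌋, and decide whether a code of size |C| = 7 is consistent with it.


Plotkin bound M ≤ 14; given |C| = 7 ≤ bound (satisfied).

Check applicability: 2d = 30, n = 28.
2d − n = 2 > 0, so Plotkin applies.
Compute d/(2d−n) = 15/2 ≈ 7.5000.
⌊d/(2d−n)⌋ = 7.
Plotkin bound: M ≤ 2·7 = 14.
Given |C| = 7, check: satisfied.
This |C| is below the Plotkin bound.


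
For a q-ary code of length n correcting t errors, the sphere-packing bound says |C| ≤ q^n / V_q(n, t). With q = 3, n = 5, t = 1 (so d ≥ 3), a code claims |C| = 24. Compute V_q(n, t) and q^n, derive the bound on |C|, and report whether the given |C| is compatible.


V_q(n, t) = 11, q^n = 243, Hamming bound = 22, |C| = 24 > bound (violated).

Step 1: Compute V_q(n, t) = Σ_{j=0}^1 C(n, j) (q−1)^j.
  j = 0: C(5,0)·(2)^0 = 1·1 = 1.
  j = 1: C(5,1)·(2)^1 = 5·2 = 10.
  V_q(n, t) = 1 + 10 = 11.
Step 2: q^n = 3^5 = 243.
Step 3: Hamming bound ⌊q^n / V_q(n,t)⌋ = ⌊243/11⌋ = 22.
Step 4: Compare |C| = 24 to 22: violated.
The claimed |C| lies above the Hamming bound, so no 3-ary code of length 5 with d ≥ 3 can have 24 codewords.


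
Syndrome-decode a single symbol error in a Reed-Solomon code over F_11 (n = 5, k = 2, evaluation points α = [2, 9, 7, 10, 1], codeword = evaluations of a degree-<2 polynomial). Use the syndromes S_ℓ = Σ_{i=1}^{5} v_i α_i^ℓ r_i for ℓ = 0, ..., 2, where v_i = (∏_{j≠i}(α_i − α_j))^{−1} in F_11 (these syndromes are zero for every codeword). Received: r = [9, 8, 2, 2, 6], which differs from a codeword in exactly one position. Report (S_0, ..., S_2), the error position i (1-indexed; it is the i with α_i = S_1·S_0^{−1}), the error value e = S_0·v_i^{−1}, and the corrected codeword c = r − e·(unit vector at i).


S = (5, 6, 5), error at position 4, error magnitude e = 2, c = [9, 8, 2, 0, 6].

Step 1: column multipliers v_i = (∏_{j≠i}(α_i − α_j))^{−1} mod 11.
  i = 1 (α = 2): (2−9)(2−7)(2−10)(2−1) = (−7)·(−5)·(−8)·1 = −280 ≡ 6, so v_1 = 6^{−1} = 2 (mod 11).
  i = 2 (α = 9): (9−2)(9−7)(9−10)(9−1) = 7·2·(−1)·8 = −112 ≡ 9, so v_2 = 9^{−1} = 5 (mod 11).
  i = 3 (α = 7): (7−2)(7−9)(7−10)(7−1) = 5·(−2)·(−3)·6 = 180 ≡ 4, so v_3 = 4^{−1} = 3 (mod 11).
  i = 4 (α = 10): (10−2)(10−9)(10−7)(10−1) = 8·1·3·9 = 216 ≡ 7, so v_4 = 7^{−1} = 8 (mod 11).
  i = 5 (α = 1): (1−2)(1−9)(1−7)(1−10) = (−1)·(−8)·(−6)·(−9) = 432 ≡ 3, so v_5 = 3^{−1} = 4 (mod 11).
  v = [2, 5, 3, 8, 4].
Step 2: syndromes of r = [9, 8, 2, 2, 6] (all sums mod 11).
  S_0 = Σ v_i r_i = 2·9 + 5·8 + 3·2 + 8·2 + 4·6 = 104 ≡ 5.
  S_1 = Σ v_i α_i r_i = 2·2·9 + 5·9·8 + 3·7·2 + 8·10·2 + 4·1·6 = 622 ≡ 6.
  α_i^2 mod 11 = [4, 4, 5, 1, 1].
  S_2 = Σ v_i α_i^2 r_i = 2·4·9 + 5·4·8 + 3·5·2 + 8·1·2 + 4·1·6 = 302 ≡ 5.
  S = (5, 6, 5) ≠ 0, so r is not a codeword (an error is present).
Step 3: locate the error. For a single error e at position i, S_ℓ = v_i·e·α_i^ℓ, so α_err = S_1/S_0.
  S_0^{−1} = 5^{−1} = 9 (mod 11), so α_err = 6·9 = 54 ≡ 10 = α_4. Error position i = 4.
  Consistency check: S_2/S_1 = 5·2 = 10 ≡ 10 = α_err ✓ (single-error assumption holds).
Step 4: error magnitude e = S_0/v_4 = S_0·∏_{j≠4}(α_4 − α_j) = 5·7 = 35 ≡ 2 (mod 11).
Step 5: correct position 4: c_4 = r_4 − e = 2 − 2 ≡ 0 (mod 11). Hence c = [9, 8, 2, 0, 6].
  Check: interpolating c through the α_i gives m(x) = 3 + 3·x (degree < 2) with m(α_i) = c_i for every i, so c is indeed a codeword.


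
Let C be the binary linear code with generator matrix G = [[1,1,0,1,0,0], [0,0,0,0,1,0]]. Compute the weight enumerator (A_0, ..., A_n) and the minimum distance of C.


Weight distribution: A_0 = 1, A_1 = 1, A_3 = 1, A_4 = 1. Minimum distance d = 1.

Enumerate all 2^2 = 4 messages m ∈ F_2^2.
For each, compute codeword c = mG in F_2^6, then tally its weight.
  m = 00 → c = 000000, weight = 0.
  m = 10 → c = 110100, weight = 3.
  m = 01 → c = 000010, weight = 1.
  m = 11 → c = 110110, weight = 4.
Tally weights:
  weight 0: 1 codewords.
  weight 1: 1 codewords.
  weight 3: 1 codewords.
  weight 4: 1 codewords.
Minimum distance d = smallest w > 0 with A_w > 0 = 1.
Sanity: Σ A_w = 4 = 2^2 = 4 ✓.


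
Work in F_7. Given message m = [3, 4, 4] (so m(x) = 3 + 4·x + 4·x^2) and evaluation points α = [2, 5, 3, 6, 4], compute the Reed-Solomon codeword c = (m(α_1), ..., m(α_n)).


c = [6, 4, 2, 3, 6]

Message polynomial: m(x) = 3 + 4·x + 4·x^2 (mod 7).
For each evaluation point α_i, compute m(α_i) mod 7:
  α_1 = 2: Horner steps 4 → 5 → 6, so m(2) = 6.
  α_2 = 5: Horner steps 4 → 3 → 4, so m(5) = 4.
  α_3 = 3: Horner steps 4 → 2 → 2, so m(3) = 2.
  α_4 = 6: Horner steps 4 → 0 → 3, so m(6) = 3.
  α_5 = 4: Horner steps 4 → 6 → 6, so m(4) = 6.
Codeword c = [6, 4, 2, 3, 6] ∈ F_7^5.


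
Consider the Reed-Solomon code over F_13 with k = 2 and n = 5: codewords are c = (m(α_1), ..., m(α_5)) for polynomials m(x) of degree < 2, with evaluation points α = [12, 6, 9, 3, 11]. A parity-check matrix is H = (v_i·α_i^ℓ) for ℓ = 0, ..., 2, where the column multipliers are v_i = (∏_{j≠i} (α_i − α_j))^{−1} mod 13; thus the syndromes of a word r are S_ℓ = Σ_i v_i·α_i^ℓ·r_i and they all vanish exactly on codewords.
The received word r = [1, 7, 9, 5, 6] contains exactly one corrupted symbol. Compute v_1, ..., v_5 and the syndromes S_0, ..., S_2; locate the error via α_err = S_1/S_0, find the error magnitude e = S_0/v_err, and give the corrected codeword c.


S = (7, 6, 7), error at position 1, error magnitude e = 3, c = [11, 7, 9, 5, 6].

Step 1: column multipliers v_i = (∏_{j≠i}(α_i − α_j))^{−1} mod 13.
  i = 1 (α = 12): (12−6)(12−9)(12−3)(12−11) = 6·3·9·1 = 162 ≡ 6, so v_1 = 6^{−1} = 11 (mod 13).
  i = 2 (α = 6): (6−12)(6−9)(6−3)(6−11) = (−6)·(−3)·3·(−5) = −270 ≡ 3, so v_2 = 3^{−1} = 9 (mod 13).
  i = 3 (α = 9): (9−12)(9−6)(9−3)(9−11) = (−3)·3·6·(−2) = 108 ≡ 4, so v_3 = 4^{−1} = 10 (mod 13).
  i = 4 (α = 3): (3−12)(3−6)(3−9)(3−11) = (−9)·(−3)·(−6)·(−8) = 1296 ≡ 9, so v_4 = 9^{−1} = 3 (mod 13).
  i = 5 (α = 11): (11−12)(11−6)(11−9)(11−3) = (−1)·5·2·8 = −80 ≡ 11, so v_5 = 11^{−1} = 6 (mod 13).
  v = [11, 9, 10, 3, 6].
Step 2: syndromes of r = [1, 7, 9, 5, 6] (all sums mod 13).
  S_0 = Σ v_i r_i = 11·1 + 9·7 + 10·9 + 3·5 + 6·6 = 215 ≡ 7.
  S_1 = Σ v_i α_i r_i = 11·12·1 + 9·6·7 + 10·9·9 + 3·3·5 + 6·11·6 = 1761 ≡ 6.
  α_i^2 mod 13 = [1, 10, 3, 9, 4].
  S_2 = Σ v_i α_i^2 r_i = 11·1·1 + 9·10·7 + 10·3·9 + 3·9·5 + 6·4·6 = 1190 ≡ 7.
  S = (7, 6, 7) ≠ 0, so r is not a codeword (an error is present).
Step 3: locate the error. For a single error e at position i, S_ℓ = v_i·e·α_i^ℓ, so α_err = S_1/S_0.
  S_0^{−1} = 7^{−1} = 2 (mod 13), so α_err = 6·2 = 12 ≡ 12 = α_1. Error position i = 1.
  Consistency check: S_2/S_1 = 7·11 = 77 ≡ 12 = α_err ✓ (single-error assumption holds).
Step 4: error magnitude e = S_0/v_1 = S_0·∏_{j≠1}(α_1 − α_j) = 7·6 = 42 ≡ 3 (mod 13).
Step 5: correct position 1: c_1 = r_1 − e = 1 − 3 ≡ 11 (mod 13). Hence c = [11, 7, 9, 5, 6].
  Check: interpolating c through the α_i gives m(x) = 3 + 5·x (degree < 2) with m(α_i) = c_i for every i, so c is indeed a codeword.


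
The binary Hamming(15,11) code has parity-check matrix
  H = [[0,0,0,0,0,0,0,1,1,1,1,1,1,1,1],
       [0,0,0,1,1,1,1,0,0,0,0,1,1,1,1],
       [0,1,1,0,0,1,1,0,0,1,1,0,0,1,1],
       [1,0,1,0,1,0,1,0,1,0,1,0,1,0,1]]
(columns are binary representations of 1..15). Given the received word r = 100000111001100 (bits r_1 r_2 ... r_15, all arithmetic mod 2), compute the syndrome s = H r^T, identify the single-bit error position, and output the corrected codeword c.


s = (0, 1, 1, 0)^T, error position = 6, corrected codeword c = 100001111001100

Compute s = H r^T mod 2 one row at a time:
  s_1 = 1 + 1 + 0 + 0 + 1 + 1 + 0 + 0 = 4 ≡ 0 (mod 2).
  s_2 = 0 + 0 + 0 + 1 + 1 + 1 + 0 + 0 = 3 ≡ 1 (mod 2).
  s_3 = 0 + 0 + 0 + 1 + 0 + 0 + 0 + 0 = 1 ≡ 1 (mod 2).
  s_4 = 1 + 0 + 0 + 1 + 1 + 0 + 1 + 0 = 4 ≡ 0 (mod 2).
s = (0, 1, 1, 0)^T — this equals column 6 of H (binary 0110), so error is at position 6.
Correct: flip bit 6 of r = 100000111001100 to get c = 100001111001100.


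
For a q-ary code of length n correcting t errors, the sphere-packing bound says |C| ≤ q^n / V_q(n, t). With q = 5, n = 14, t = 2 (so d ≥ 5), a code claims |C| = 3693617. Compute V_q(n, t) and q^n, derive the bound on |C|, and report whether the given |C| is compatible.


V_q(n, t) = 1513, q^n = 6103515625, Hamming bound = 4034048, |C| = 3693617 ≤ bound (satisfied).

Step 1: Compute V_q(n, t) = Σ_{j=0}^2 C(n, j) (q−1)^j.
  j = 0: C(14,0)·(4)^0 = 1·1 = 1.
  j = 1: C(14,1)·(4)^1 = 14·4 = 56.
  j = 2: C(14,2)·(4)^2 = 91·16 = 1456.
  V_q(n, t) = 1 + 56 + 1456 = 1513.
Step 2: q^n = 5^14 = 6103515625.
Step 3: Hamming bound ⌊q^n / V_q(n,t)⌋ = ⌊6103515625/1513⌋ = 4034048.
Step 4: Compare |C| = 3693617 to 4034048: satisfied.
The claimed |C| lies below the Hamming bound.


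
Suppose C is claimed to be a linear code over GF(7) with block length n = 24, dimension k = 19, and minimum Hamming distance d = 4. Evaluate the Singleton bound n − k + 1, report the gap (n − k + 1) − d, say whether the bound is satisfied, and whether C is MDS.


Singleton RHS = n − k + 1 = 6, slack = 2, bound satisfied, not MDS.

Singleton bound: d ≤ n − k + 1.
Here n = 24, k = 19, so n − k + 1 = 6.
Given d = 4, check d ≤ 6: YES.
Slack = (n − k + 1) − d = 2.
The code is NOT MDS (slack = 2 > 0).
Description: the claimed parameters are [24, 19, 4]_7; such a code would be non-MDS.


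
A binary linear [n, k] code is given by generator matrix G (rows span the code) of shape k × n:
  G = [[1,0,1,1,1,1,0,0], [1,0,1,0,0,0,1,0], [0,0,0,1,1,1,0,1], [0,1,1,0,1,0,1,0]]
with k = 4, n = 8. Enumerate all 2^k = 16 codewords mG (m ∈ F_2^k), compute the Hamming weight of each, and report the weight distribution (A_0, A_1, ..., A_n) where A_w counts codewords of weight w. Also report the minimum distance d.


Weight distribution: A_0 = 1, A_2 = 1, A_3 = 3, A_4 = 5, A_5 = 4, A_6 = 1, A_7 = 1. Minimum distance d = 2.

Enumerate all 2^4 = 16 messages m ∈ F_2^4.
For each, compute codeword c = mG in F_2^8, then tally its weight.
  m = 0000 → c = 00000000, weight = 0.
  m = 1000 → c = 10111100, weight = 5.
  m = 0100 → c = 10100010, weight = 3.
  m = 1100 → c = 00011110, weight = 4.
  m = 0010 → c = 00011101, weight = 4.
  m = 1010 → c = 10100001, weight = 3.
  m = 0110 → c = 10111111, weight = 7.
  m = 1110 → c = 00000011, weight = 2.
  m = 0001 → c = 01101010, weight = 4.
  m = 1001 → c = 11010110, weight = 5.
  m = 0101 → c = 11001000, weight = 3.
  m = 1101 → c = 01110100, weight = 4.
  m = 0011 → c = 01110111, weight = 6.
  m = 1011 → c = 11001011, weight = 5.
  m = 0111 → c = 11010101, weight = 5.
  m = 1111 → c = 01101001, weight = 4.
Tally weights:
  weight 0: 1 codewords.
  weight 2: 1 codewords.
  weight 3: 3 codewords.
  weight 4: 5 codewords.
  weight 5: 4 codewords.
  weight 6: 1 codewords.
  weight 7: 1 codewords.
Minimum distance d = smallest w > 0 with A_w > 0 = 2.
Sanity: Σ A_w = 16 = 2^4 = 16 ✓.


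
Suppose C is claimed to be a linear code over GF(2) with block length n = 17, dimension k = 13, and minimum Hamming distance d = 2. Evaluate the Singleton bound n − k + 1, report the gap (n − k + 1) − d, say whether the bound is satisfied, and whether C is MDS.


Singleton RHS = n − k + 1 = 5, slack = 3, bound satisfied, not MDS.

Singleton bound: d ≤ n − k + 1.
Here n = 17, k = 13, so n − k + 1 = 5.
Given d = 2, check d ≤ 5: YES.
Slack = (n − k + 1) − d = 3.
The code is NOT MDS (slack = 3 > 0).
Description: the claimed parameters are [17, 13, 2]_2; such a code would be non-MDS.


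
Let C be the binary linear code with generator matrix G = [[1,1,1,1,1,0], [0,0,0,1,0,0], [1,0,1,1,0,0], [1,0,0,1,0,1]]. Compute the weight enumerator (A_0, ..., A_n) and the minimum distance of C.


Weight distribution: A_0 = 1, A_1 = 1, A_2 = 4, A_3 = 4, A_4 = 3, A_5 = 3. Minimum distance d = 1.

Enumerate all 2^4 = 16 messages m ∈ F_2^4.
For each, compute codeword c = mG in F_2^6, then tally its weight.
  m = 0000 → c = 000000, weight = 0.
  m = 1000 → c = 111110, weight = 5.
  m = 0100 → c = 000100, weight = 1.
  m = 1100 → c = 111010, weight = 4.
  m = 0010 → c = 101100, weight = 3.
  m = 1010 → c = 010010, weight = 2.
  m = 0110 → c = 101000, weight = 2.
  m = 1110 → c = 010110, weight = 3.
  m = 0001 → c = 100101, weight = 3.
  m = 1001 → c = 011011, weight = 4.
  m = 0101 → c = 100001, weight = 2.
  m = 1101 → c = 011111, weight = 5.
  m = 0011 → c = 001001, weight = 2.
  m = 1011 → c = 110111, weight = 5.
  m = 0111 → c = 001101, weight = 3.
  m = 1111 → c = 110011, weight = 4.
Tally weights:
  weight 0: 1 codewords.
  weight 1: 1 codewords.
  weight 2: 4 codewords.
  weight 3: 4 codewords.
  weight 4: 3 codewords.
  weight 5: 3 codewords.
Minimum distance d = smallest w > 0 with A_w > 0 = 1.
Sanity: Σ A_w = 16 = 2^4 = 16 ✓.


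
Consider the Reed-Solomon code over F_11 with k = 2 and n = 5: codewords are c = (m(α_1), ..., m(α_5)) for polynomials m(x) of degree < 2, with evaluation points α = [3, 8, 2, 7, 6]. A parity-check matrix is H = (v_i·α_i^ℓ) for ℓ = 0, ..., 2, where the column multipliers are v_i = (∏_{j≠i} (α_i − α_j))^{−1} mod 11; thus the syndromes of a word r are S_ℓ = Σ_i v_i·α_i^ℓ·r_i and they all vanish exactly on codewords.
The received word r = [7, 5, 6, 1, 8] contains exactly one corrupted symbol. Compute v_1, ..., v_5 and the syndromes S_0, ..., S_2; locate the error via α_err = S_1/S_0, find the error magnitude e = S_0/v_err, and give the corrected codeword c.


S = (8, 5, 10), error at position 3, error magnitude e = 3, c = [7, 5, 3, 1, 8].

Step 1: column multipliers v_i = (∏_{j≠i}(α_i − α_j))^{−1} mod 11.
  i = 1 (α = 3): (3−8)(3−2)(3−7)(3−6) = (−5)·1·(−4)·(−3) = −60 ≡ 6, so v_1 = 6^{−1} = 2 (mod 11).
  i = 2 (α = 8): (8−3)(8−2)(8−7)(8−6) = 5·6·1·2 = 60 ≡ 5, so v_2 = 5^{−1} = 9 (mod 11).
  i = 3 (α = 2): (2−3)(2−8)(2−7)(2−6) = (−1)·(−6)·(−5)·(−4) = 120 ≡ 10, so v_3 = 10^{−1} = 10 (mod 11).
  i = 4 (α = 7): (7−3)(7−8)(7−2)(7−6) = 4·(−1)·5·1 = −20 ≡ 2, so v_4 = 2^{−1} = 6 (mod 11).
  i = 5 (α = 6): (6−3)(6−8)(6−2)(6−7) = 3·(−2)·4·(−1) = 24 ≡ 2, so v_5 = 2^{−1} = 6 (mod 11).
  v = [2, 9, 10, 6, 6].
Step 2: syndromes of r = [7, 5, 6, 1, 8] (all sums mod 11).
  S_0 = Σ v_i r_i = 2·7 + 9·5 + 10·6 + 6·1 + 6·8 = 173 ≡ 8.
  S_1 = Σ v_i α_i r_i = 2·3·7 + 9·8·5 + 10·2·6 + 6·7·1 + 6·6·8 = 852 ≡ 5.
  α_i^2 mod 11 = [9, 9, 4, 5, 3].
  S_2 = Σ v_i α_i^2 r_i = 2·9·7 + 9·9·5 + 10·4·6 + 6·5·1 + 6·3·8 = 945 ≡ 10.
  S = (8, 5, 10) ≠ 0, so r is not a codeword (an error is present).
Step 3: locate the error. For a single error e at position i, S_ℓ = v_i·e·α_i^ℓ, so α_err = S_1/S_0.
  S_0^{−1} = 8^{−1} = 7 (mod 11), so α_err = 5·7 = 35 ≡ 2 = α_3. Error position i = 3.
  Consistency check: S_2/S_1 = 10·9 = 90 ≡ 2 = α_err ✓ (single-error assumption holds).
Step 4: error magnitude e = S_0/v_3 = S_0·∏_{j≠3}(α_3 − α_j) = 8·10 = 80 ≡ 3 (mod 11).
Step 5: correct position 3: c_3 = r_3 − e = 6 − 3 ≡ 3 (mod 11). Hence c = [7, 5, 3, 1, 8].
  Check: interpolating c through the α_i gives m(x) = 6 + 4·x (degree < 2) with m(α_i) = c_i for every i, so c is indeed a codeword.


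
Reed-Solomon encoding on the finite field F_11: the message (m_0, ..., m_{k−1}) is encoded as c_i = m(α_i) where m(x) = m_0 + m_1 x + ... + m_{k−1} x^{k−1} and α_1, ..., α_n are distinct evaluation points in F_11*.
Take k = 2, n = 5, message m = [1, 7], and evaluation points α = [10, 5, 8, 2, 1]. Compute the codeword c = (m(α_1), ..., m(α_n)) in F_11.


c = [5, 3, 2, 4, 8]

Message polynomial: m(x) = 1 + 7·x (mod 11).
For each evaluation point α_i, compute m(α_i) mod 11:
  α_1 = 10: Horner steps 7 → 5, so m(10) = 5.
  α_2 = 5: Horner steps 7 → 3, so m(5) = 3.
  α_3 = 8: Horner steps 7 → 2, so m(8) = 2.
  α_4 = 2: Horner steps 7 → 4, so m(2) = 4.
  α_5 = 1: Horner steps 7 → 8, so m(1) = 8.
Codeword c = [5, 3, 2, 4, 8] ∈ F_11^5.


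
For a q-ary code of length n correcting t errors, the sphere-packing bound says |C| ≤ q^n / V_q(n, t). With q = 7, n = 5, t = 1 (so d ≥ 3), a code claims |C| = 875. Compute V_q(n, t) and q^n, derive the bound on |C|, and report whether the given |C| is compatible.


V_q(n, t) = 31, q^n = 16807, Hamming bound = 542, |C| = 875 > bound (violated).

Step 1: Compute V_q(n, t) = Σ_{j=0}^1 C(n, j) (q−1)^j.
  j = 0: C(5,0)·(6)^0 = 1·1 = 1.
  j = 1: C(5,1)·(6)^1 = 5·6 = 30.
  V_q(n, t) = 1 + 30 = 31.
Step 2: q^n = 7^5 = 16807.
Step 3: Hamming bound ⌊q^n / V_q(n,t)⌋ = ⌊16807/31⌋ = 542.
Step 4: Compare |C| = 875 to 542: violated.
The claimed |C| lies above the Hamming bound, so no 7-ary code of length 5 with d ≥ 3 can have 875 codewords.


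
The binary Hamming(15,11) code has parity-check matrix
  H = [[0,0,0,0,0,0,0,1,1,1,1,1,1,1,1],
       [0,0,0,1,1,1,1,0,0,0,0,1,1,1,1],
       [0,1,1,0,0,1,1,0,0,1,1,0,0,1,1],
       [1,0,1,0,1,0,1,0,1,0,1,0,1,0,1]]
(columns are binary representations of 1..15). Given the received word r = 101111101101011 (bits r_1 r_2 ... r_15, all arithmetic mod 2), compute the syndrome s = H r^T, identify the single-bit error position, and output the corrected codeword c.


s = (1, 1, 0, 0)^T, error position = 12, corrected codeword c = 101111101100011

Compute s = H r^T mod 2 one row at a time:
  s_1 = 0 + 1 + 1 + 0 + 1 + 0 + 1 + 1 = 5 ≡ 1 (mod 2).
  s_2 = 1 + 1 + 1 + 1 + 1 + 0 + 1 + 1 = 7 ≡ 1 (mod 2).
  s_3 = 0 + 1 + 1 + 1 + 1 + 0 + 1 + 1 = 6 ≡ 0 (mod 2).
  s_4 = 1 + 1 + 1 + 1 + 1 + 0 + 0 + 1 = 6 ≡ 0 (mod 2).
s = (1, 1, 0, 0)^T — this equals column 12 of H (binary 1100), so error is at position 12.
Correct: flip bit 12 of r = 101111101101011 to get c = 101111101100011.


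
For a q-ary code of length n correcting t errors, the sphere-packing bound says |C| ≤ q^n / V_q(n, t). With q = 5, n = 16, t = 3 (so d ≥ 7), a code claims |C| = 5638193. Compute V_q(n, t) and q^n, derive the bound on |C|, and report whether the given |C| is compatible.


V_q(n, t) = 37825, q^n = 152587890625, Hamming bound = 4034048, |C| = 5638193 > bound (violated).

Step 1: Compute V_q(n, t) = Σ_{j=0}^3 C(n, j) (q−1)^j.
  j = 0: C(16,0)·(4)^0 = 1·1 = 1.
  j = 1: C(16,1)·(4)^1 = 16·4 = 64.
  j = 2: C(16,2)·(4)^2 = 120·16 = 1920.
  j = 3: C(16,3)·(4)^3 = 560·64 = 35840.
  V_q(n, t) = 1 + 64 + 1920 + 35840 = 37825.
Step 2: q^n = 5^16 = 152587890625.
Step 3: Hamming bound ⌊q^n / V_q(n,t)⌋ = ⌊152587890625/37825⌋ = 4034048.
Step 4: Compare |C| = 5638193 to 4034048: violated.
The claimed |C| lies above the Hamming bound, so no 5-ary code of length 16 with d ≥ 7 can have 5638193 codewords.


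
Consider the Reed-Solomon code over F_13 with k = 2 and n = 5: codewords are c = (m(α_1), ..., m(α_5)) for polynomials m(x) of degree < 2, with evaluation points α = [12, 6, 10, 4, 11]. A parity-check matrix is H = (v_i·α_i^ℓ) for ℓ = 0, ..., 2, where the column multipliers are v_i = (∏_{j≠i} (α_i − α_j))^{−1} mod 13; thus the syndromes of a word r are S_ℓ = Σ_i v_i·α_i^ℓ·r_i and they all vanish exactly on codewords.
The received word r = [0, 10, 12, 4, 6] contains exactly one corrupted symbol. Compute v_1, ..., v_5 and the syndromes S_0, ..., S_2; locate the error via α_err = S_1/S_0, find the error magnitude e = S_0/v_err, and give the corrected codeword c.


S = (11, 5, 7), error at position 4, error magnitude e = 8, c = [0, 10, 12, 9, 6].

Step 1: column multipliers v_i = (∏_{j≠i}(α_i − α_j))^{−1} mod 13.
  i = 1 (α = 12): (12−6)(12−10)(12−4)(12−11) = 6·2·8·1 = 96 ≡ 5, so v_1 = 5^{−1} = 8 (mod 13).
  i = 2 (α = 6): (6−12)(6−10)(6−4)(6−11) = (−6)·(−4)·2·(−5) = −240 ≡ 7, so v_2 = 7^{−1} = 2 (mod 13).
  i = 3 (α = 10): (10−12)(10−6)(10−4)(10−11) = (−2)·4·6·(−1) = 48 ≡ 9, so v_3 = 9^{−1} = 3 (mod 13).
  i = 4 (α = 4): (4−12)(4−6)(4−10)(4−11) = (−8)·(−2)·(−6)·(−7) = 672 ≡ 9, so v_4 = 9^{−1} = 3 (mod 13).
  i = 5 (α = 11): (11−12)(11−6)(11−10)(11−4) = (−1)·5·1·7 = −35 ≡ 4, so v_5 = 4^{−1} = 10 (mod 13).
  v = [8, 2, 3, 3, 10].
Step 2: syndromes of r = [0, 10, 12, 4, 6] (all sums mod 13).
  S_0 = Σ v_i r_i = 8·0 + 2·10 + 3·12 + 3·4 + 10·6 = 128 ≡ 11.
  S_1 = Σ v_i α_i r_i = 8·12·0 + 2·6·10 + 3·10·12 + 3·4·4 + 10·11·6 = 1188 ≡ 5.
  α_i^2 mod 13 = [1, 10, 9, 3, 4].
  S_2 = Σ v_i α_i^2 r_i = 8·1·0 + 2·10·10 + 3·9·12 + 3·3·4 + 10·4·6 = 800 ≡ 7.
  S = (11, 5, 7) ≠ 0, so r is not a codeword (an error is present).
Step 3: locate the error. For a single error e at position i, S_ℓ = v_i·e·α_i^ℓ, so α_err = S_1/S_0.
  S_0^{−1} = 11^{−1} = 6 (mod 13), so α_err = 5·6 = 30 ≡ 4 = α_4. Error position i = 4.
  Consistency check: S_2/S_1 = 7·8 = 56 ≡ 4 = α_err ✓ (single-error assumption holds).
Step 4: error magnitude e = S_0/v_4 = S_0·∏_{j≠4}(α_4 − α_j) = 11·9 = 99 ≡ 8 (mod 13).
Step 5: correct position 4: c_4 = r_4 − e = 4 − 8 ≡ 9 (mod 13). Hence c = [0, 10, 12, 9, 6].
  Check: interpolating c through the α_i gives m(x) = 7 + 7·x (degree < 2) with m(α_i) = c_i for every i, so c is indeed a codeword.


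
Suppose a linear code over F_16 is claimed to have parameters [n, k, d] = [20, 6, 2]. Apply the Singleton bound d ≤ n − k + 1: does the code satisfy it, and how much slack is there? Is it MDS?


Singleton RHS = n − k + 1 = 15, slack = 13, bound satisfied, not MDS.

Singleton bound: d ≤ n − k + 1.
Here n = 20, k = 6, so n − k + 1 = 15.
Given d = 2, check d ≤ 15: YES.
Slack = (n − k + 1) − d = 13.
The code is NOT MDS (slack = 13 > 0).
Description: the claimed parameters are [20, 6, 2]_16; such a code would be non-MDS.
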